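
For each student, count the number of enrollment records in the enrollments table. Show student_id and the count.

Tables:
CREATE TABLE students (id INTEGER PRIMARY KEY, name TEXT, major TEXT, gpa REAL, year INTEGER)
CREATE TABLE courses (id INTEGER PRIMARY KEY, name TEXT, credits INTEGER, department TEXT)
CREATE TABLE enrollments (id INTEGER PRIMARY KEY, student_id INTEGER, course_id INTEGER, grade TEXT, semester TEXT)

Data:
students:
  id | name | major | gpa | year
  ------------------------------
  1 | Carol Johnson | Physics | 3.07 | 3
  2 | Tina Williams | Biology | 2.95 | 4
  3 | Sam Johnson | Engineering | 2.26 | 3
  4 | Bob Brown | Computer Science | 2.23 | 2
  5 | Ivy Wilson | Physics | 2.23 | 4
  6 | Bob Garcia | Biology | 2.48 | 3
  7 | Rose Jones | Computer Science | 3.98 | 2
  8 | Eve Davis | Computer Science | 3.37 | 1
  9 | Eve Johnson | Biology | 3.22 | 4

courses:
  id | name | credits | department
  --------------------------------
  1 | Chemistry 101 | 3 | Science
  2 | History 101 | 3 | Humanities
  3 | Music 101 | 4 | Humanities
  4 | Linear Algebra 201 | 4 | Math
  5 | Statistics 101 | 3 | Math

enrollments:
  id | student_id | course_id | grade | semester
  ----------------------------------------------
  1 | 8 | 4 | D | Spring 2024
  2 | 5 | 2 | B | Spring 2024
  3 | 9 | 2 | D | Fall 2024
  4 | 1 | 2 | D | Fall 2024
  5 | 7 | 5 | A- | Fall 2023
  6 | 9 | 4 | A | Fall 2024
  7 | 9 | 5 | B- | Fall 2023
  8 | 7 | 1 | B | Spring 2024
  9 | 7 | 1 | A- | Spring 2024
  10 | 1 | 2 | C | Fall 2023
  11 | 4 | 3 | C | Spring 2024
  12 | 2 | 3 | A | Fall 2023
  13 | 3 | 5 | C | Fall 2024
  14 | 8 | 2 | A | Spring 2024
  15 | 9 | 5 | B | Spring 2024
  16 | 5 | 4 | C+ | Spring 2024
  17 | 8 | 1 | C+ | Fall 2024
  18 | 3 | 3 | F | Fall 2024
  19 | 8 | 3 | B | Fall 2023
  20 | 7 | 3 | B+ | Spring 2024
SELECT student_id, COUNT(*) AS enrollment_count FROM enrollments GROUP BY student_id

Execution result:
student_id | enrollment_count
1 | 2
2 | 1
3 | 2
4 | 1
5 | 2
7 | 4
8 | 4
9 | 4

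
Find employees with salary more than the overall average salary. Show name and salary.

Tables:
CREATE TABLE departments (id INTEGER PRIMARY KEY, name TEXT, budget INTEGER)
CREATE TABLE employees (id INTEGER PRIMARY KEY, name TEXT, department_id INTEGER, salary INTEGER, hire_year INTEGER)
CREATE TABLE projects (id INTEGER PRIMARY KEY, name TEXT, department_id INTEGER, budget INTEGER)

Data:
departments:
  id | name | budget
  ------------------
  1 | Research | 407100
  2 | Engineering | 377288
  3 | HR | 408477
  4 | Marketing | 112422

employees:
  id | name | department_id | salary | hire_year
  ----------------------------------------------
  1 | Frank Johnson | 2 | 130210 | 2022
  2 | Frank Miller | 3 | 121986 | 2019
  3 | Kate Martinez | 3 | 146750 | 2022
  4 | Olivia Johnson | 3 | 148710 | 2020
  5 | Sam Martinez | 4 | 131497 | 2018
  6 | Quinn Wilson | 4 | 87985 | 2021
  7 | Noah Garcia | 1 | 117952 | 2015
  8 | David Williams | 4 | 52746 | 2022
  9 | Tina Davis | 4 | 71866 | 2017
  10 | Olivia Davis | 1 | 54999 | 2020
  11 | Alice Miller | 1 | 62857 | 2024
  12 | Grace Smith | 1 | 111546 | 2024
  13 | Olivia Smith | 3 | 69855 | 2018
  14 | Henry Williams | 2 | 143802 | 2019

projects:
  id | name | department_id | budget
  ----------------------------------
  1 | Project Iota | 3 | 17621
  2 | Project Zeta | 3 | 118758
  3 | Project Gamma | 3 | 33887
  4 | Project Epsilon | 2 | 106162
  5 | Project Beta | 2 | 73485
SELECT name, salary FROM employees WHERE salary > (SELECT AVG(salary) FROM employees)

Execution result:
name | salary
Frank Johnson | 130210
Frank Miller | 121986
Kate Martinez | 146750
Olivia Johnson | 148710
Sam Martinez | 131497
Noah Garcia | 117952
Grace Smith | 111546
Henry Williams | 143802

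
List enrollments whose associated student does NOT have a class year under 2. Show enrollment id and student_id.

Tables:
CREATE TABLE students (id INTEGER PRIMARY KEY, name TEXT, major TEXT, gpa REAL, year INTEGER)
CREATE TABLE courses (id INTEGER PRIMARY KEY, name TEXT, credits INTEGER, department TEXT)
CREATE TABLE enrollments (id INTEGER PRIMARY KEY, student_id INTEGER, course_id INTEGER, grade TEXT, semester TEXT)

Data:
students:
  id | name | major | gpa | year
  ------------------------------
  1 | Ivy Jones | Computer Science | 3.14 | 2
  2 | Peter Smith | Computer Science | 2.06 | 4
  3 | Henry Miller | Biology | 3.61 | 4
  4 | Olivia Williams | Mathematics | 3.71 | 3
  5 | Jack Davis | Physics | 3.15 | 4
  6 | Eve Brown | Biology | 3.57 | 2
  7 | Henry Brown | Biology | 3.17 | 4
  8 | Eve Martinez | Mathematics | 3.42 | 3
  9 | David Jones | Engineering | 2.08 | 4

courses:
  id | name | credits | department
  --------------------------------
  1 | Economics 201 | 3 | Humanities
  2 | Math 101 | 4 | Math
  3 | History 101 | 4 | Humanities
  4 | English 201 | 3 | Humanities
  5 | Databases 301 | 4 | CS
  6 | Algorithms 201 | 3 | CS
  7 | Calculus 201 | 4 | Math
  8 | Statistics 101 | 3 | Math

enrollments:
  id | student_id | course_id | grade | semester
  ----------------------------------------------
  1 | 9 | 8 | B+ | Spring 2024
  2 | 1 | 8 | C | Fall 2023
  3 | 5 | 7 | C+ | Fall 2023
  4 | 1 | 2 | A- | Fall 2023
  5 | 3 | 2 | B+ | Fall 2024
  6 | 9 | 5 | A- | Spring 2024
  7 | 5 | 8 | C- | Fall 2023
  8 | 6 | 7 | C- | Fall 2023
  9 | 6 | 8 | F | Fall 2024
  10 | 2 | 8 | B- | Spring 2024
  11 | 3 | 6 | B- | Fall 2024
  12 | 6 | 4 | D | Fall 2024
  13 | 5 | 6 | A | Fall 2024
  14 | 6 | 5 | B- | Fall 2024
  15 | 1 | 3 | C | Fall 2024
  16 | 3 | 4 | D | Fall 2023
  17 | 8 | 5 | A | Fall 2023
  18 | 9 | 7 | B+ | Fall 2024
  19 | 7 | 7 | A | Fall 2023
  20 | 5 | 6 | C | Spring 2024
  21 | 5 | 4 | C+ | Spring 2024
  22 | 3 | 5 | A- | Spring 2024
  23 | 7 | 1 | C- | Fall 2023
SELECT id, student_id FROM enrollments WHERE student_id NOT IN (SELECT id FROM students WHERE year < 2)

Execution result:
id | student_id
1 | 9
2 | 1
3 | 5
4 | 1
5 | 3
6 | 9
7 | 5
8 | 6
9 | 6
10 | 2
11 | 3
12 | 6
13 | 5
14 | 6
15 | 1
16 | 3
17 | 8
18 | 9
19 | 7
20 | 5
21 | 5
22 | 3
23 | 7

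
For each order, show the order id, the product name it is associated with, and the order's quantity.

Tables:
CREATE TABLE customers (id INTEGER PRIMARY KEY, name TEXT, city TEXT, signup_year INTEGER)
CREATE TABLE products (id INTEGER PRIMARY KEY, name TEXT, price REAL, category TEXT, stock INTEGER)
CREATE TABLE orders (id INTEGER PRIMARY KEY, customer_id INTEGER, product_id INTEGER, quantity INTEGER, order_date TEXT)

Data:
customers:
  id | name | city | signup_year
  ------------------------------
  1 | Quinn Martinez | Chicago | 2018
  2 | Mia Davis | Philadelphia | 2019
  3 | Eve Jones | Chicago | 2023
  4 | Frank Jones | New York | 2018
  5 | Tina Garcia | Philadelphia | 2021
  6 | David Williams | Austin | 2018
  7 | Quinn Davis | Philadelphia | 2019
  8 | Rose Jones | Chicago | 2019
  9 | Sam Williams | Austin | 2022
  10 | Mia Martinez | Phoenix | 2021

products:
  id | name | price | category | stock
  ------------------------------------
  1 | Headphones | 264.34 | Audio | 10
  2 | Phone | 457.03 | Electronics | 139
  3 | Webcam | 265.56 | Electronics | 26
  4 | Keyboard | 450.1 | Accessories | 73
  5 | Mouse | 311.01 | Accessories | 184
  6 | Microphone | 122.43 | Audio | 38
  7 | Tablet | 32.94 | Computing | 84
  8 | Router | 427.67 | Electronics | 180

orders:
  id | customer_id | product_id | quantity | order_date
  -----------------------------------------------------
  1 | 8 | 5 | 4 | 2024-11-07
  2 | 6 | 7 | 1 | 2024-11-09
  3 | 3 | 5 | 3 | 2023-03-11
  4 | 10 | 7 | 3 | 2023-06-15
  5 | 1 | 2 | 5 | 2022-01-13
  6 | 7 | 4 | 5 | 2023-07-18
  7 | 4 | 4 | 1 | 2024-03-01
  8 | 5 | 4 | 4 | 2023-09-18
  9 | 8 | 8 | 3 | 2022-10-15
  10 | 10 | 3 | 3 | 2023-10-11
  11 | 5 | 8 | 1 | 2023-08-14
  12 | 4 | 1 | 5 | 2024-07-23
SELECT c.id, p.name AS product, c.quantity FROM orders c JOIN products p ON c.product_id = p.id

Execution result:
id | product | quantity
1 | Mouse | 4
2 | Tablet | 1
3 | Mouse | 3
4 | Tablet | 3
5 | Phone | 5
6 | Keyboard | 5
7 | Keyboard | 1
8 | Keyboard | 4
9 | Router | 3
10 | Webcam | 3
11 | Router | 1
12 | Headphones | 5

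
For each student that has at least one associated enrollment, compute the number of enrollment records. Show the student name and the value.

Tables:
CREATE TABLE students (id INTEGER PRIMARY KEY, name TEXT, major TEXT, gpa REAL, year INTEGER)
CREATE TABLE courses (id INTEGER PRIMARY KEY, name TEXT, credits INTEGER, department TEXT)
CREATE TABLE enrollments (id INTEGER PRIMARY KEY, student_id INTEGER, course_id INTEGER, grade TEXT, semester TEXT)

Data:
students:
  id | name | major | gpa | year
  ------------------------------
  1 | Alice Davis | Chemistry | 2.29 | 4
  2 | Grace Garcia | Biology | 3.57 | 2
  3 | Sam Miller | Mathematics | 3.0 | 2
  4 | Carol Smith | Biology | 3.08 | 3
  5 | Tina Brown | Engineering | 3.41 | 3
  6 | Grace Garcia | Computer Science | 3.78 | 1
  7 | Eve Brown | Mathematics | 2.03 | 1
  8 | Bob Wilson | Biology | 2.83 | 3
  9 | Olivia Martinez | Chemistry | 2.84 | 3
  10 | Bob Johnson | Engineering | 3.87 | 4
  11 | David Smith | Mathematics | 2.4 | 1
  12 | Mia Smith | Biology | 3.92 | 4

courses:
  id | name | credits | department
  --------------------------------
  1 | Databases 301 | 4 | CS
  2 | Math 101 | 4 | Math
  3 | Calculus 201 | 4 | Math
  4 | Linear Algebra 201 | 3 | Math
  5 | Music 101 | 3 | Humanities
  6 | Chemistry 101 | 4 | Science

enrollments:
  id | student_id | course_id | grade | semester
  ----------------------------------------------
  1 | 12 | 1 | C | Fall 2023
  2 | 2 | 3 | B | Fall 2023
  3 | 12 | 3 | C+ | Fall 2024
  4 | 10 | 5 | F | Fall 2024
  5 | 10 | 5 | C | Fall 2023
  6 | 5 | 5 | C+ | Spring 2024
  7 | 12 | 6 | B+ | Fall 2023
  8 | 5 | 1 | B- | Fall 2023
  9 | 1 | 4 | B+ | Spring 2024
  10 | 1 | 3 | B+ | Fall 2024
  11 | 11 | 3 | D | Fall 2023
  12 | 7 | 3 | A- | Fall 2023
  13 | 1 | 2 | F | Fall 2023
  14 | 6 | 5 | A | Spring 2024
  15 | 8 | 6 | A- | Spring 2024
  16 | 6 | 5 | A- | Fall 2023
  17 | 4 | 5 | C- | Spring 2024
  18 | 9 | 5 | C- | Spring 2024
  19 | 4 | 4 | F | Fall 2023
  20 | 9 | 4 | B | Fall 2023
SELECT p.name, COUNT(*) AS n FROM enrollments c JOIN students p ON c.student_id = p.id GROUP BY p.id, p.name

Execution result:
name | n
Alice Davis | 3
Grace Garcia | 1
Carol Smith | 2
Tina Brown | 2
Grace Garcia | 2
Eve Brown | 1
Bob Wilson | 1
Olivia Martinez | 2
Bob Johnson | 2
David Smith | 1
Mia Smith | 3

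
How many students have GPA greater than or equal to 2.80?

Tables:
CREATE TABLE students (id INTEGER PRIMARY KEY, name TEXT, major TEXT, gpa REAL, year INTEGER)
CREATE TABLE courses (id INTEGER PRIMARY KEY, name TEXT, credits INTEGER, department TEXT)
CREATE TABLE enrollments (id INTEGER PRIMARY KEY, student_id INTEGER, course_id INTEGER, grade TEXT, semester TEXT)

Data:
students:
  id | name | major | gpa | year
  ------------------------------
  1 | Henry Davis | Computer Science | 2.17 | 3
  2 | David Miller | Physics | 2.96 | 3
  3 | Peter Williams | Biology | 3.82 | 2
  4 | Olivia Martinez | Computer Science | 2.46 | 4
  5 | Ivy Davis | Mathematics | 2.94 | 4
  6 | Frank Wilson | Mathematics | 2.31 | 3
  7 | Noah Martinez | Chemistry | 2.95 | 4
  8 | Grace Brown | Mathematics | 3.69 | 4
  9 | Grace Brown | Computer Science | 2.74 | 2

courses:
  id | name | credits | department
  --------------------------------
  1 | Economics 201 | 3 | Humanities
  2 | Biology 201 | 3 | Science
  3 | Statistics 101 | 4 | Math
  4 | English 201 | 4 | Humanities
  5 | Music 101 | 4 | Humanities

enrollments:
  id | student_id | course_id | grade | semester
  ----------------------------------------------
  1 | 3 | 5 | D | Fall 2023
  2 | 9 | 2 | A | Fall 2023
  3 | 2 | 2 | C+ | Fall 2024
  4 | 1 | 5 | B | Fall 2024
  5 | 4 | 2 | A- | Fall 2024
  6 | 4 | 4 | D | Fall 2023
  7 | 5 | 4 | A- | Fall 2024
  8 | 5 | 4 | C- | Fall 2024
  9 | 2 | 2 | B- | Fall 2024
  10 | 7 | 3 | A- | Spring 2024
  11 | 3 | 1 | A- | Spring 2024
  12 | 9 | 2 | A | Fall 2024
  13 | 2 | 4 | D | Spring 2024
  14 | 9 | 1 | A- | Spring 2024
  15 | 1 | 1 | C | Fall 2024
SELECT COUNT(*) FROM students WHERE gpa >= 2.8

Execution result:
5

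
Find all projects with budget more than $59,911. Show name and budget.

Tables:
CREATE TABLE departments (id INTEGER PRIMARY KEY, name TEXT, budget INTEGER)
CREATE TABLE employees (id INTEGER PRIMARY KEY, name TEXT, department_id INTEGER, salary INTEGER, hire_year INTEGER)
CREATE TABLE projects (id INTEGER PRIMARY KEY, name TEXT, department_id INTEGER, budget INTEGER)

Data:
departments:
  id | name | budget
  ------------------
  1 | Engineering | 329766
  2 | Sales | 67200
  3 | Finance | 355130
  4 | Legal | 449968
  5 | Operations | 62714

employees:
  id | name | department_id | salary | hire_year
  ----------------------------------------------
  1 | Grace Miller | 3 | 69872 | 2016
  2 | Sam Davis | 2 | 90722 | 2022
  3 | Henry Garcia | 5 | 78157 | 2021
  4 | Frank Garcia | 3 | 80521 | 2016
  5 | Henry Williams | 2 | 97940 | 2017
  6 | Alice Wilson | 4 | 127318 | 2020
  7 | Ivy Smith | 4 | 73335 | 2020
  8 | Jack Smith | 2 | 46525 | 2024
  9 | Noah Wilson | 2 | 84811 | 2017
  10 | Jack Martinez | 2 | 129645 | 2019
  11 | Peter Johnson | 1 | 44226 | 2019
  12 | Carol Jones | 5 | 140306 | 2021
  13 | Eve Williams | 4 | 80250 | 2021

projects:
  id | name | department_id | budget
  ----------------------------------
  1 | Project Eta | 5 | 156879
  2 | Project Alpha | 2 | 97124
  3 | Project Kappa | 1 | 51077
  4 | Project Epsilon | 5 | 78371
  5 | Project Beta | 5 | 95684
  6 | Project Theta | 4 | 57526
SELECT name, budget FROM projects WHERE budget > 59911

Execution result:
name | budget
Project Eta | 156879
Project Alpha | 97124
Project Epsilon | 78371
Project Beta | 95684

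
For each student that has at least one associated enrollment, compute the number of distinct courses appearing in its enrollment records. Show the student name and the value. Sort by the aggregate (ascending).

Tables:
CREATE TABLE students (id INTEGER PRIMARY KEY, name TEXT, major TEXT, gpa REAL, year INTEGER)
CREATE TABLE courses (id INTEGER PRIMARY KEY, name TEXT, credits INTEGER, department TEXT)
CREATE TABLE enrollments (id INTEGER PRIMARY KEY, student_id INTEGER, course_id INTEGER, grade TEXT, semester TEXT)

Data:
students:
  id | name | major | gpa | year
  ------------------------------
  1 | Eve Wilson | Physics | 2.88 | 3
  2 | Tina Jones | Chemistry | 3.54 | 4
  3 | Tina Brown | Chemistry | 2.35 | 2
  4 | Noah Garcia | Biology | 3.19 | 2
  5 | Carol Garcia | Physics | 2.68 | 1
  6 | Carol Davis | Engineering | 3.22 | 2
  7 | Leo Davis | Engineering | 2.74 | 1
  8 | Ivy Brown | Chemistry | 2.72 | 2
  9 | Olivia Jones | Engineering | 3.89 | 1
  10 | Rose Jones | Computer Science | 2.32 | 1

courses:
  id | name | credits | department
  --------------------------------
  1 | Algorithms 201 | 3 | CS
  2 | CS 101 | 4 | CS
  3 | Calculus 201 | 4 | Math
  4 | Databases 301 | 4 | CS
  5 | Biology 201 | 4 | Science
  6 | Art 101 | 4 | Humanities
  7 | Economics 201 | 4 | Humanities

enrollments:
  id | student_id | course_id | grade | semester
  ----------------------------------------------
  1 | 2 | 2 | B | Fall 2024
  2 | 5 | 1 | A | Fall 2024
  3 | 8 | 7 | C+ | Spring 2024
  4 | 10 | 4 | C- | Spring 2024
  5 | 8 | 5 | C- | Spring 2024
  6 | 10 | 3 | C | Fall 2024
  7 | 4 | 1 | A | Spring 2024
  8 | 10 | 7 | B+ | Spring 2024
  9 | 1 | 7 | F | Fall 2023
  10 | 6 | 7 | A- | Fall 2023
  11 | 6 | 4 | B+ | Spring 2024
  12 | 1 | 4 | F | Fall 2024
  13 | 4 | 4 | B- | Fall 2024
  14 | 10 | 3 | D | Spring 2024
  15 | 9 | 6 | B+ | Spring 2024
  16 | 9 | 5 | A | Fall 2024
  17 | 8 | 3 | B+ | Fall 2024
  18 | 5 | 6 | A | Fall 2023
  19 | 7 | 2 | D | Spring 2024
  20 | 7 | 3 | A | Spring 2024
SELECT p.name, COUNT(DISTINCT c.course_id) AS distinct_course_count FROM enrollments c JOIN students p ON c.student_id = p.id GROUP BY p.id, p.name ORDER BY distinct_course_count ASC

Execution result:
name | distinct_course_count
Tina Jones | 1
Eve Wilson | 2
Noah Garcia | 2
Carol Garcia | 2
Carol Davis | 2
Leo Davis | 2
Olivia Jones | 2
Ivy Brown | 3
Rose Jones | 3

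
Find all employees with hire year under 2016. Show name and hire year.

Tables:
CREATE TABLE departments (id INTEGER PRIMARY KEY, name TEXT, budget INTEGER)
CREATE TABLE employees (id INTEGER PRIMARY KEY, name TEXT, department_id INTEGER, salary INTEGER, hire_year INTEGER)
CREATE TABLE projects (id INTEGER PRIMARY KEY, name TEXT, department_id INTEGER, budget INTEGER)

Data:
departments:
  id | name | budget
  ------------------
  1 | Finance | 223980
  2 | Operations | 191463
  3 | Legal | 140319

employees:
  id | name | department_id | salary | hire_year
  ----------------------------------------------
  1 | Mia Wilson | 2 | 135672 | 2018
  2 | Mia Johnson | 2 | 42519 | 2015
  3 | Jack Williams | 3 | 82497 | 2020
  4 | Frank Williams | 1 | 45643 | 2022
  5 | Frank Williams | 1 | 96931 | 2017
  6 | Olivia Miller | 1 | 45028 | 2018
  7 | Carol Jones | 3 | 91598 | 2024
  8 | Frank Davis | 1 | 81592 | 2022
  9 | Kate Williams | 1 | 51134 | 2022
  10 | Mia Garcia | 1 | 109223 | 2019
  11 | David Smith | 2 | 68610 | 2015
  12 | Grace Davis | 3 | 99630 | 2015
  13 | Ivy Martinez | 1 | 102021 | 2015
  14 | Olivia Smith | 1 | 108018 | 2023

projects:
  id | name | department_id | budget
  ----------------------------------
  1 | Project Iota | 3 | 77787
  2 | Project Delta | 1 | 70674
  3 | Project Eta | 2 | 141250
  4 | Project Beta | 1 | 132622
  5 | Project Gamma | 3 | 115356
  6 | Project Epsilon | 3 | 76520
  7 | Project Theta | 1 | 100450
SELECT name, hire_year FROM employees WHERE hire_year < 2016

Execution result:
name | hire_year
Mia Johnson | 2015
David Smith | 2015
Grace Davis | 2015
Ivy Martinez | 2015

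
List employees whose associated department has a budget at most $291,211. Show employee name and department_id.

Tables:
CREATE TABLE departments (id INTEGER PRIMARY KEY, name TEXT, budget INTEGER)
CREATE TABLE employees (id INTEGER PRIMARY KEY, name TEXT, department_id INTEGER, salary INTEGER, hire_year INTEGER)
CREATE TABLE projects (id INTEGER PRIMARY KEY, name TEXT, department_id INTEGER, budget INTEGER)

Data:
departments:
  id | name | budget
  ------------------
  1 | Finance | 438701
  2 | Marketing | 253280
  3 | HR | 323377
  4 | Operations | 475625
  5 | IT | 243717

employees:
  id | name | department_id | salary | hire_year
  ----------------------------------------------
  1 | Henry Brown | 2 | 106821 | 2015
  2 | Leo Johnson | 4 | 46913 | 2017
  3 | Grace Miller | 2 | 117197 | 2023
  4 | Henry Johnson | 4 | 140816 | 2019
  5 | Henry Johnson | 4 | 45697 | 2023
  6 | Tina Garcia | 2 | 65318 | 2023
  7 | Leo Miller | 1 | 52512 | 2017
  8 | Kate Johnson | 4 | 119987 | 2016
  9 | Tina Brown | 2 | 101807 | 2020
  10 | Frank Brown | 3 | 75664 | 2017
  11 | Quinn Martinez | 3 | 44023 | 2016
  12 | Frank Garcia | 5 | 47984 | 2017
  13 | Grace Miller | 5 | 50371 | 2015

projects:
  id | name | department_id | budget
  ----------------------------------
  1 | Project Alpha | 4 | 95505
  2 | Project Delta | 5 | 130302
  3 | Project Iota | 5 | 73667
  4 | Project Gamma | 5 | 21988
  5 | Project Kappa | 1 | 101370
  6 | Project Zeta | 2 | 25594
SELECT name, department_id FROM employees WHERE department_id IN (SELECT id FROM departments WHERE budget <= 291211)

Execution result:
name | department_id
Henry Brown | 2
Grace Miller | 2
Tina Garcia | 2
Tina Brown | 2
Frank Garcia | 5
Grace Miller | 5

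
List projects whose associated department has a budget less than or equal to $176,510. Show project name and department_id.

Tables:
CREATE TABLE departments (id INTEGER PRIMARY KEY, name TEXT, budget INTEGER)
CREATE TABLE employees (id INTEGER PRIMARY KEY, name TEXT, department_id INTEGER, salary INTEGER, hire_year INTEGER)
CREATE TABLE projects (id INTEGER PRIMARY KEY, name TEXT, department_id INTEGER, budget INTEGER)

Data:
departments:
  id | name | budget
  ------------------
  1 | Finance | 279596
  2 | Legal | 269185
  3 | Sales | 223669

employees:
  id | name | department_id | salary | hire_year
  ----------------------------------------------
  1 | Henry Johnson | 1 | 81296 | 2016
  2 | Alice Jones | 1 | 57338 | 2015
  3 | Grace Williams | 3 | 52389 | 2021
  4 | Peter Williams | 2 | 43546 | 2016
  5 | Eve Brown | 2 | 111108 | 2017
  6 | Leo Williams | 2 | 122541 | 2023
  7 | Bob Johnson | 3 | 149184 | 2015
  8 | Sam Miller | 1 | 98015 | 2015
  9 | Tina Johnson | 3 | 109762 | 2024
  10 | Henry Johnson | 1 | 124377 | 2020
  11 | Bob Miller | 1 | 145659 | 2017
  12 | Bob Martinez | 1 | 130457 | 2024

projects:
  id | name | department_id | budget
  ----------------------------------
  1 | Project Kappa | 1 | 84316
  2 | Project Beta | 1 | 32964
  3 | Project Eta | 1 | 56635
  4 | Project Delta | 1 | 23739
SELECT name, department_id FROM projects WHERE department_id IN (SELECT id FROM departments WHERE budget <= 176510)

Execution result:
(no rows)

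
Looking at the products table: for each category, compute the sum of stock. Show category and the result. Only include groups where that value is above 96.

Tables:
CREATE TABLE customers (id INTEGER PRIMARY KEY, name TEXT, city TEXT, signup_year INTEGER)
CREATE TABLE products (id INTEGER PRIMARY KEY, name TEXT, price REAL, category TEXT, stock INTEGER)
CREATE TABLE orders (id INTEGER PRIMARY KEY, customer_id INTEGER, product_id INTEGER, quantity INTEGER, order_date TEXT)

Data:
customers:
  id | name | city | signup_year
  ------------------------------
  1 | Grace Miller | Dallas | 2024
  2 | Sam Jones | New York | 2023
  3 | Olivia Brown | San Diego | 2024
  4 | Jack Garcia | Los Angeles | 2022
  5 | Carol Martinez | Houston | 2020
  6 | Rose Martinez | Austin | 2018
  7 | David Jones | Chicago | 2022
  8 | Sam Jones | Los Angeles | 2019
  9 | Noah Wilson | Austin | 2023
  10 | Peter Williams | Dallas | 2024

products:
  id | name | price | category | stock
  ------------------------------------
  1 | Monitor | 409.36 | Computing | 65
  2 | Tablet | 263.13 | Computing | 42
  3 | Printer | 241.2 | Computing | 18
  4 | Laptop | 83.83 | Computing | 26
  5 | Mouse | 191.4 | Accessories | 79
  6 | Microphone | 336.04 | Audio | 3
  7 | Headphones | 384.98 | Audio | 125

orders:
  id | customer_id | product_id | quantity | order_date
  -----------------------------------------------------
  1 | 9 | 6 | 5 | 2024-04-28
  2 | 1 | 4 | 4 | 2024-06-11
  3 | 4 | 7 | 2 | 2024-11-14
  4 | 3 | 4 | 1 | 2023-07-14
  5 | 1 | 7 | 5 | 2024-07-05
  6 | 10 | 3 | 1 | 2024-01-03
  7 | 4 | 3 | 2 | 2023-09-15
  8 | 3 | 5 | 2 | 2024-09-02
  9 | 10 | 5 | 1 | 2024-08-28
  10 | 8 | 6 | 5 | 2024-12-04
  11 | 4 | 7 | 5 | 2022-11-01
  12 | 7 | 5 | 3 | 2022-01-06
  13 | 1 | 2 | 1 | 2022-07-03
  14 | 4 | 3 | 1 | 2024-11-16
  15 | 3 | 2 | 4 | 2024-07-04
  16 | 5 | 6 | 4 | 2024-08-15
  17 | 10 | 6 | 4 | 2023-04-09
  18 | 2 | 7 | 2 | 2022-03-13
SELECT category, SUM(stock) AS sum_stock FROM products GROUP BY category HAVING SUM(stock) > 96

Execution result:
category | sum_stock
Audio | 128
Computing | 151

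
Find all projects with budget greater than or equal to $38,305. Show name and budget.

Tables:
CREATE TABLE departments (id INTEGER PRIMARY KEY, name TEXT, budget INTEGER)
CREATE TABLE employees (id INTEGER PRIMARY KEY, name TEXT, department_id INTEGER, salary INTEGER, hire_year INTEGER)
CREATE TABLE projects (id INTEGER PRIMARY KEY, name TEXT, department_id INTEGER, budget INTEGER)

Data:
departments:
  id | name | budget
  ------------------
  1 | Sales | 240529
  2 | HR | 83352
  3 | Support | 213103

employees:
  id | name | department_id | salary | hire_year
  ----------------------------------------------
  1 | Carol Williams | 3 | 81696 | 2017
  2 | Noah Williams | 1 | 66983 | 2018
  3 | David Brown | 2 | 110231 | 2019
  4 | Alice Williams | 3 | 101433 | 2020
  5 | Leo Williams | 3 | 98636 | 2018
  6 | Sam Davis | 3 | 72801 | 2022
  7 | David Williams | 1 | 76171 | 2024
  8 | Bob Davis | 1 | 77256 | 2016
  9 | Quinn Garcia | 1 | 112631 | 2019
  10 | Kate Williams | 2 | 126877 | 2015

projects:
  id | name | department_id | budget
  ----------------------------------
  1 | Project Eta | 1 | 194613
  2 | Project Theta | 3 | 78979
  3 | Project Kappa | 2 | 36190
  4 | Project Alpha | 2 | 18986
SELECT name, budget FROM projects WHERE budget >= 38305

Execution result:
name | budget
Project Eta | 194613
Project Theta | 78979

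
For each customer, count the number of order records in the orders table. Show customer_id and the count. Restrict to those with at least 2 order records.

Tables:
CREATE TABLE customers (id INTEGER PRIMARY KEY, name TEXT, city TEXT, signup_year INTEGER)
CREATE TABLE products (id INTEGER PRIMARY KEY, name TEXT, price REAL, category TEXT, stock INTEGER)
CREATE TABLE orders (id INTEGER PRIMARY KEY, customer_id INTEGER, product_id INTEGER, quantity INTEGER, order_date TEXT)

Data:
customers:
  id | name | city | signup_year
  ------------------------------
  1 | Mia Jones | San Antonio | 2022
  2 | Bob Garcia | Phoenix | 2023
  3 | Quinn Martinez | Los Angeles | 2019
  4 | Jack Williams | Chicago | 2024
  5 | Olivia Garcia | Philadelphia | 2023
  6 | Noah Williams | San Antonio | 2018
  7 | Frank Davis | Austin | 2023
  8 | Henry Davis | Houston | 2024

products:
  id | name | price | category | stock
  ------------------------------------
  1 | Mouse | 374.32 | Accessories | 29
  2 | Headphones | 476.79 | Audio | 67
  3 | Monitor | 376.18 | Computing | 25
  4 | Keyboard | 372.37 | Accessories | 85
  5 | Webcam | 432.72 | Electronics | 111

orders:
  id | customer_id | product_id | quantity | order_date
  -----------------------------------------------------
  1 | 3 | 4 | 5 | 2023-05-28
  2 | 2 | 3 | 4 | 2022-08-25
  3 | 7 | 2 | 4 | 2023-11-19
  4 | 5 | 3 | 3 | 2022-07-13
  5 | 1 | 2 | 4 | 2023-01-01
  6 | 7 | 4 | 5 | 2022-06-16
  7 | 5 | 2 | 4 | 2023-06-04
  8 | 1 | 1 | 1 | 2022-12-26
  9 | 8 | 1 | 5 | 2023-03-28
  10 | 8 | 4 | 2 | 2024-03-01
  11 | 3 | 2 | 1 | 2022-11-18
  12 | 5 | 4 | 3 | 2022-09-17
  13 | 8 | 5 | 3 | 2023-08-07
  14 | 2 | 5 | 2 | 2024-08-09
SELECT customer_id, COUNT(*) AS order_count FROM orders GROUP BY customer_id HAVING COUNT(*) >= 2

Execution result:
customer_id | order_count
1 | 2
2 | 2
3 | 2
5 | 3
7 | 2
8 | 3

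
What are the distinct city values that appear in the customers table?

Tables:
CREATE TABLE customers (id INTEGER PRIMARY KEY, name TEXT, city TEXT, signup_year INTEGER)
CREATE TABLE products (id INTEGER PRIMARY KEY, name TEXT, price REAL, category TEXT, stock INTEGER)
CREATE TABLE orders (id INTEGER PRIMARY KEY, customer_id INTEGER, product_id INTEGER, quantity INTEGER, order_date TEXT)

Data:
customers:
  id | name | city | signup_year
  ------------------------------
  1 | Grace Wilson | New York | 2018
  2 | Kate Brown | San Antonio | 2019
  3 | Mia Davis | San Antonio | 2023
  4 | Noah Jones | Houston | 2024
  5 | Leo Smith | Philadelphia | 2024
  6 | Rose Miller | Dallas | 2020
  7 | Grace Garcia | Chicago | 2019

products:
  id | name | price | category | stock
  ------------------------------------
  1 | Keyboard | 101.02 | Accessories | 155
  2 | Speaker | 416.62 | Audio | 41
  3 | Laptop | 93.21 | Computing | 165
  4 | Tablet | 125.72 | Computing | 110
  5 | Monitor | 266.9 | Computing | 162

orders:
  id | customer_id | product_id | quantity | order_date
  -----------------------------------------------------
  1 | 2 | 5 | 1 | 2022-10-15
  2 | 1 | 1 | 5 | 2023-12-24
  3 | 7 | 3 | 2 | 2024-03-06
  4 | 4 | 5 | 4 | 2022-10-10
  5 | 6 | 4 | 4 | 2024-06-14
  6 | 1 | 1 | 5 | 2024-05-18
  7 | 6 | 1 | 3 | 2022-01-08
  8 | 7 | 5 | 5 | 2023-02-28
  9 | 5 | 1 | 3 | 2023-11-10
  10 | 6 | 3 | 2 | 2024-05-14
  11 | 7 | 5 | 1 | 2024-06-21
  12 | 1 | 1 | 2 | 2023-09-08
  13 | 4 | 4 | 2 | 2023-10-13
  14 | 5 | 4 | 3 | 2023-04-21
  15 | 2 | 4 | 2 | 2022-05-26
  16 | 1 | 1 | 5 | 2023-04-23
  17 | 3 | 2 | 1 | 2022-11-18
SELECT DISTINCT city FROM customers

Execution result:
city
New York
San Antonio
Houston
Philadelphia
Dallas
Chicago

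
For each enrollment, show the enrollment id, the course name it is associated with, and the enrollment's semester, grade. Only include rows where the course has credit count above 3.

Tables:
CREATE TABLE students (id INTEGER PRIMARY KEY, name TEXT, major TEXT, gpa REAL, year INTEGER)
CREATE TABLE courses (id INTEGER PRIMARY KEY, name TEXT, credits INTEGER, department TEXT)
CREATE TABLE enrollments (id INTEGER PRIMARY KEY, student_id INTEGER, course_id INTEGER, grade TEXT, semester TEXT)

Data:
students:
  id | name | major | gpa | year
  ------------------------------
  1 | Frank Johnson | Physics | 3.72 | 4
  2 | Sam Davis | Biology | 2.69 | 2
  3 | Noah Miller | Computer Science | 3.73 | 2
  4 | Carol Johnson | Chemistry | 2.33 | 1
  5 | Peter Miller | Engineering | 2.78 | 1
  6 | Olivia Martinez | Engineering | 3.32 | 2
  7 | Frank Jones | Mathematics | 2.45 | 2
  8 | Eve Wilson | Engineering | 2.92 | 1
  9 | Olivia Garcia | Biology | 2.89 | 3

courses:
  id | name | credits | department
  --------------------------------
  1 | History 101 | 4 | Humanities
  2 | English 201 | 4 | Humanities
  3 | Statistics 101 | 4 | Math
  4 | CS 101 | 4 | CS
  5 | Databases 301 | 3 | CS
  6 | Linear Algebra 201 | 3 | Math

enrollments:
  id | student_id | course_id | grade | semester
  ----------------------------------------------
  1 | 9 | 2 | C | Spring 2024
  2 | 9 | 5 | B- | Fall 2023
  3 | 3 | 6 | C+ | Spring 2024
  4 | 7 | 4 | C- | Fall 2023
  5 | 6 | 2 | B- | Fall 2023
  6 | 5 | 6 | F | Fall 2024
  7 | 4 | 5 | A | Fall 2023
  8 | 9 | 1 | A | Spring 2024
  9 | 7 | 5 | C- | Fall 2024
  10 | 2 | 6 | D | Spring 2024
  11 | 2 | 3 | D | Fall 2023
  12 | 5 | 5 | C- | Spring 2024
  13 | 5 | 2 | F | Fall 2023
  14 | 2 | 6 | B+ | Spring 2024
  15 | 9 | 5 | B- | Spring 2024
SELECT c.id, p.name AS course, c.semester, c.grade FROM enrollments c JOIN courses p ON c.course_id = p.id WHERE p.credits > 3

Execution result:
id | course | semester | grade
1 | English 201 | Spring 2024 | C
4 | CS 101 | Fall 2023 | C-
5 | English 201 | Fall 2023 | B-
8 | History 101 | Spring 2024 | A
11 | Statistics 101 | Fall 2023 | D
13 | English 201 | Fall 2023 | F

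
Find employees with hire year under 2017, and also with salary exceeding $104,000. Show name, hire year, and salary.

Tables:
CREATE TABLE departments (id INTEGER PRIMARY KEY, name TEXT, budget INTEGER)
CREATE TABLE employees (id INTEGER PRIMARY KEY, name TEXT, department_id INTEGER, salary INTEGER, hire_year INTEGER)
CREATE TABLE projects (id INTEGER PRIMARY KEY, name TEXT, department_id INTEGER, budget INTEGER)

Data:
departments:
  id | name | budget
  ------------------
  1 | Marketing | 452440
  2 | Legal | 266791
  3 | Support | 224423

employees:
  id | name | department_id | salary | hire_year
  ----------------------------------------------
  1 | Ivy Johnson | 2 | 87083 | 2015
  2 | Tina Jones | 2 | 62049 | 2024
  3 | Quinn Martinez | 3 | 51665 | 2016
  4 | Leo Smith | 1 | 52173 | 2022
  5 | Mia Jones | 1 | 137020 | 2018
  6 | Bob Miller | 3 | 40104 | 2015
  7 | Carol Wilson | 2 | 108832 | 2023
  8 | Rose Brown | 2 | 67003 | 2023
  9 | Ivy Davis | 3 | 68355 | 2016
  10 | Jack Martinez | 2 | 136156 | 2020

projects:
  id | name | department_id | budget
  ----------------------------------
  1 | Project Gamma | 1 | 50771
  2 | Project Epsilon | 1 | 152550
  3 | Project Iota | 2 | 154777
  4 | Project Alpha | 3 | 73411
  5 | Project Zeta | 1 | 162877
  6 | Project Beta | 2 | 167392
SELECT name, hire_year, salary FROM employees WHERE hire_year < 2017 AND salary > 104000

Execution result:
(no rows)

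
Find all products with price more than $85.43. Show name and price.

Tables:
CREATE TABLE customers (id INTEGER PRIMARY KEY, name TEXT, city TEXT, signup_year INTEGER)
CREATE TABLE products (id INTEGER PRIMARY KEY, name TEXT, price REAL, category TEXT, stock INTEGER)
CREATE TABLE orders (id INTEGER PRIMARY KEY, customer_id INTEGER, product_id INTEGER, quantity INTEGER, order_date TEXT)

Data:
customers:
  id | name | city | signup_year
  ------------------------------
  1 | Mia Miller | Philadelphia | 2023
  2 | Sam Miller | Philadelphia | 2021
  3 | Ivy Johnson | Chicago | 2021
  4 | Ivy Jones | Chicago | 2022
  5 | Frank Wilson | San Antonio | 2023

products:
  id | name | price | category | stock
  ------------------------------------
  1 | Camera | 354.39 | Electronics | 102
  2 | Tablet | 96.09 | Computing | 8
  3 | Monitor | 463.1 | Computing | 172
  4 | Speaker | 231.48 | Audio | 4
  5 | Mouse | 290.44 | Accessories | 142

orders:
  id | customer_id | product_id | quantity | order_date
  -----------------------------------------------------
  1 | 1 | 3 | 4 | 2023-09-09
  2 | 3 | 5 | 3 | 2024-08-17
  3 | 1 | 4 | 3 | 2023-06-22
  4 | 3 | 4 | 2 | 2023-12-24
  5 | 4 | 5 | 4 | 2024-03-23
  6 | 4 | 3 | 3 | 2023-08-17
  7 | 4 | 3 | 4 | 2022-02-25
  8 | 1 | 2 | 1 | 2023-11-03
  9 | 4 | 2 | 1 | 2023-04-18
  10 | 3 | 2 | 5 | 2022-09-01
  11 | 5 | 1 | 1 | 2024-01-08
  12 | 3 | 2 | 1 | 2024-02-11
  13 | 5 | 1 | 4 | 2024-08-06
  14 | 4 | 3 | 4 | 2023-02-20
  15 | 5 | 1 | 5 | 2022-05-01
SELECT name, price FROM products WHERE price > 85.43

Execution result:
name | price
Camera | 354.39
Tablet | 96.09
Monitor | 463.10
Speaker | 231.48
Mouse | 290.44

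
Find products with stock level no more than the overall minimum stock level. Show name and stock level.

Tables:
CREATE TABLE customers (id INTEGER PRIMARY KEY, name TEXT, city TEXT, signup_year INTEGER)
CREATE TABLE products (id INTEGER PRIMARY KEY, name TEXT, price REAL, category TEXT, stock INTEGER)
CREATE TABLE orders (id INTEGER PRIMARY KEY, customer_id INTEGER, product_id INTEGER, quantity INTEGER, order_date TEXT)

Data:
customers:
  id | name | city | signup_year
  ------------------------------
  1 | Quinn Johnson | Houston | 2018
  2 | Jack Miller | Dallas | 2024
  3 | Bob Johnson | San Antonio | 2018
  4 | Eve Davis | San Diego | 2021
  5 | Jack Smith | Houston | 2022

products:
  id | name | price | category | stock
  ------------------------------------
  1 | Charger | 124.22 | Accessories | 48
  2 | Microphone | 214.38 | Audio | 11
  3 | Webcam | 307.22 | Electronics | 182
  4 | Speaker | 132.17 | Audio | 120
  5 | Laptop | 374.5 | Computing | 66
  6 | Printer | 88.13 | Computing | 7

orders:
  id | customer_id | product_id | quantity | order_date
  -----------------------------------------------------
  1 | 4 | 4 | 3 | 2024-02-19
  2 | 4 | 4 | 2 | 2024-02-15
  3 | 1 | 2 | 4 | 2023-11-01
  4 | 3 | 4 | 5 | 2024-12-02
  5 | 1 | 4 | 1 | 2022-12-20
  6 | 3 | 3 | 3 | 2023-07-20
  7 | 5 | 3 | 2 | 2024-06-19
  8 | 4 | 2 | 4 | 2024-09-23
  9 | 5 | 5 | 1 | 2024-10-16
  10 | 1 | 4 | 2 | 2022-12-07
SELECT name, stock FROM products WHERE stock <= (SELECT MIN(stock) FROM products)

Execution result:
name | stock
Printer | 7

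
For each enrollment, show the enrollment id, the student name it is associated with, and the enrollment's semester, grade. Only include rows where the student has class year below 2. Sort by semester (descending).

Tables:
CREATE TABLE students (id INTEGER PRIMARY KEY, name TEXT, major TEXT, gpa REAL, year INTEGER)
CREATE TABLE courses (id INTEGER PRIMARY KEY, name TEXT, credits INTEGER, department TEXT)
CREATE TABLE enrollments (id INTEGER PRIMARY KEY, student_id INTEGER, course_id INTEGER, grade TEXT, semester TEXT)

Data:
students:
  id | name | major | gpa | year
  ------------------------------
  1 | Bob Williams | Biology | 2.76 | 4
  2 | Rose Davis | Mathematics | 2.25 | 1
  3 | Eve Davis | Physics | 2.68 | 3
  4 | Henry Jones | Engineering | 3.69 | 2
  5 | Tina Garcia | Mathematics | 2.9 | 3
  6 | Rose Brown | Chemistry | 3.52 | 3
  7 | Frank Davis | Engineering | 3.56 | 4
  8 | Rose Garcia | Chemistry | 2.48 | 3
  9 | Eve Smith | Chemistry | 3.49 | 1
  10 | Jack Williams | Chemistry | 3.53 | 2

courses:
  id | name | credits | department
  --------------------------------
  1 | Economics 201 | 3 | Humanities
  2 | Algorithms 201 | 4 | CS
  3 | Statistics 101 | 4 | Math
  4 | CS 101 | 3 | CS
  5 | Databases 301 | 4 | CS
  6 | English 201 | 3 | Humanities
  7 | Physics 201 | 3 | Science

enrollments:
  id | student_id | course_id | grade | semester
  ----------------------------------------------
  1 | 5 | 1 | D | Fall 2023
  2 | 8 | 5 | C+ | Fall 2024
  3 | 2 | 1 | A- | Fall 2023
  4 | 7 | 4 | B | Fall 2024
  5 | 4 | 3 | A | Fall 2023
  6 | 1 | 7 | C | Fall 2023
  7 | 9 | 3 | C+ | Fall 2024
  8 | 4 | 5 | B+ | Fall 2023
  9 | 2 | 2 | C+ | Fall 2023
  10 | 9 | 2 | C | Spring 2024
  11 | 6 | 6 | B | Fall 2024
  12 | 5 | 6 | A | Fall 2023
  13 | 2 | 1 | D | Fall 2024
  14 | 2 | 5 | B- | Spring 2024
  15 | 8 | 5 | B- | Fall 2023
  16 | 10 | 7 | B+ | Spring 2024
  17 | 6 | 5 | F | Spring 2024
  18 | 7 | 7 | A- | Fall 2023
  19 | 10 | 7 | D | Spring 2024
SELECT c.id, p.name AS student, c.semester, c.grade FROM enrollments c JOIN students p ON c.student_id = p.id WHERE p.year < 2 ORDER BY c.semester DESC

Execution result:
id | student | semester | grade
10 | Eve Smith | Spring 2024 | C
14 | Rose Davis | Spring 2024 | B-
7 | Eve Smith | Fall 2024 | C+
13 | Rose Davis | Fall 2024 | D
3 | Rose Davis | Fall 2023 | A-
9 | Rose Davis | Fall 2023 | C+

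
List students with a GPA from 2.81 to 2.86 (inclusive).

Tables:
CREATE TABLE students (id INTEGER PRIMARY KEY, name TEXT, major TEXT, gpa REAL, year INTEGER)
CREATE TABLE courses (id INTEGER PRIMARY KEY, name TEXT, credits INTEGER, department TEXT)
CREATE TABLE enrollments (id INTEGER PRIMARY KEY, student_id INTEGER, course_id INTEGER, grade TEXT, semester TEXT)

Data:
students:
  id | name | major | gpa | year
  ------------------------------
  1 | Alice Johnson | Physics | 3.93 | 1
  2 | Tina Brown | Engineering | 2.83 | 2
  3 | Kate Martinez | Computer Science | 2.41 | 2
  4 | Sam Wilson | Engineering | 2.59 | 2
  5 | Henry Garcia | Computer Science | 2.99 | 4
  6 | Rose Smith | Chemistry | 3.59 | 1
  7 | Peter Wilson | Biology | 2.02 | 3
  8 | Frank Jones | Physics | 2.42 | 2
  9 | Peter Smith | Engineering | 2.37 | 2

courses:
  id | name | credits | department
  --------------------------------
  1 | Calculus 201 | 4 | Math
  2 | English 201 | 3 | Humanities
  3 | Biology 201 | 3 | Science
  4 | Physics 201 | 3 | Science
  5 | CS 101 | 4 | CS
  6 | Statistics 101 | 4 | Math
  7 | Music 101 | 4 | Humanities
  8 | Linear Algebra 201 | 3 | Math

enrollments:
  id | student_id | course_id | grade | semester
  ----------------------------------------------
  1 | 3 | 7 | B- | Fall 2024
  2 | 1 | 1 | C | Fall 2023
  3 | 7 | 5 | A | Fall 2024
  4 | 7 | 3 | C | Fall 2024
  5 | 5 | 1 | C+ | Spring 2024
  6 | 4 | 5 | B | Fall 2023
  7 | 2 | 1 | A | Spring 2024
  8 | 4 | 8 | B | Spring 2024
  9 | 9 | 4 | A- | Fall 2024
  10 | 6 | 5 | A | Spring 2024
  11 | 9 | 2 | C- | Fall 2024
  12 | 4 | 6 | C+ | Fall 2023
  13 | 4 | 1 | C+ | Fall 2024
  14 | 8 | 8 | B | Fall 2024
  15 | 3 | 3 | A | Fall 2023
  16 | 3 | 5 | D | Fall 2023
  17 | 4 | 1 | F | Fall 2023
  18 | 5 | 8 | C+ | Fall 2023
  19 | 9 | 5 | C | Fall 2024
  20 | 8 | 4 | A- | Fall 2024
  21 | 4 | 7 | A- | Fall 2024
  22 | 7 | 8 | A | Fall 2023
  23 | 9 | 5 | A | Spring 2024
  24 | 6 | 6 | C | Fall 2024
SELECT name, gpa FROM students WHERE gpa BETWEEN 2.81 AND 2.86

Execution result:
name | gpa
Tina Brown | 2.83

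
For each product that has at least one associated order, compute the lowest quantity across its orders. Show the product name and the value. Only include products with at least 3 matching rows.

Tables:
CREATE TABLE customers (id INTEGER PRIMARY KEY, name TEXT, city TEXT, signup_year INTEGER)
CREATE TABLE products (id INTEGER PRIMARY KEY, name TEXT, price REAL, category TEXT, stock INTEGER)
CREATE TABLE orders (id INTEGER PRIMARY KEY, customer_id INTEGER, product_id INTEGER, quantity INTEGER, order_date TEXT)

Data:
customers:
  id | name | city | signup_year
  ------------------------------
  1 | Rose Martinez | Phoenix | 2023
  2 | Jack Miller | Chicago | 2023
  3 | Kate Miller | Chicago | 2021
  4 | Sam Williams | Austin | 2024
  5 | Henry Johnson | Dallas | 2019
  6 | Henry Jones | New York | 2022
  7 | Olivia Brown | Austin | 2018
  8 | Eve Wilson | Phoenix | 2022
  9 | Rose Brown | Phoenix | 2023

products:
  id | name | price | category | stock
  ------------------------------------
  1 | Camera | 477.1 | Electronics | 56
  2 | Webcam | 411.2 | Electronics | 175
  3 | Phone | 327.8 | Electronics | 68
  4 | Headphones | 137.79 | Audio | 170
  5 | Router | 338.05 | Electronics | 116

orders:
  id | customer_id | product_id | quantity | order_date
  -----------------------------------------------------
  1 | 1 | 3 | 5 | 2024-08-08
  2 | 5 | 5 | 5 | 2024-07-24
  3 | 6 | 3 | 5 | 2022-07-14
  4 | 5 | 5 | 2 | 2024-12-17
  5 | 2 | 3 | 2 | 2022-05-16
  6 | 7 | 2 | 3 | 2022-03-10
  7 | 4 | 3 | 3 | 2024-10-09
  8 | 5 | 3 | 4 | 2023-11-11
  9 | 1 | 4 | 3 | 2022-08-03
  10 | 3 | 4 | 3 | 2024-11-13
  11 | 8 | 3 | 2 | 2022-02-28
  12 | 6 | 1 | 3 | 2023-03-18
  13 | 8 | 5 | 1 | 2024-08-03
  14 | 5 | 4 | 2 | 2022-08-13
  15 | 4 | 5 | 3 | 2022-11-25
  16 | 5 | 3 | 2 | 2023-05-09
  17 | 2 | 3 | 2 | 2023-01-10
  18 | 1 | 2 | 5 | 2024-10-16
SELECT p.name, MIN(c.quantity) AS min_quantity FROM orders c JOIN products p ON c.product_id = p.id GROUP BY p.id, p.name HAVING COUNT(*) >= 3

Execution result:
name | min_quantity
Phone | 2
Headphones | 2
Router | 1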